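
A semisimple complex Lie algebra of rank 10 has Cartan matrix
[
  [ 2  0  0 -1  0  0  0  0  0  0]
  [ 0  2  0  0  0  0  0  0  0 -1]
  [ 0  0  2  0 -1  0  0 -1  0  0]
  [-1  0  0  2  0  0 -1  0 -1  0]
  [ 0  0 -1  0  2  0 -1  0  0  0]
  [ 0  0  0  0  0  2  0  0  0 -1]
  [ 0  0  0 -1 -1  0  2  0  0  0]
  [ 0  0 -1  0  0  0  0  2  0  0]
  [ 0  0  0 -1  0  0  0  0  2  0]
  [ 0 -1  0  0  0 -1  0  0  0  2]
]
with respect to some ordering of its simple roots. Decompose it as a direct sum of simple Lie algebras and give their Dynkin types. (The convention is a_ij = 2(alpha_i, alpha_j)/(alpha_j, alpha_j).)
A_3 ⊕ D_7

The diagram associated to this matrix has two connected components: the simple roots {alpha_2, alpha_6, alpha_10} form a chain of 3 nodes with single edges (A_3), and {alpha_1, alpha_3, alpha_4, alpha_5, alpha_7, alpha_8, alpha_9} form a chain of 5 nodes with a fork of two nodes at one end (D_7). A semisimple Lie algebra decomposes uniquely as the direct sum of simple ideals, one per connected component of its Dynkin diagram, so g ≅ A_3 ⊕ D_7 (dimension 15 + 91 = 106).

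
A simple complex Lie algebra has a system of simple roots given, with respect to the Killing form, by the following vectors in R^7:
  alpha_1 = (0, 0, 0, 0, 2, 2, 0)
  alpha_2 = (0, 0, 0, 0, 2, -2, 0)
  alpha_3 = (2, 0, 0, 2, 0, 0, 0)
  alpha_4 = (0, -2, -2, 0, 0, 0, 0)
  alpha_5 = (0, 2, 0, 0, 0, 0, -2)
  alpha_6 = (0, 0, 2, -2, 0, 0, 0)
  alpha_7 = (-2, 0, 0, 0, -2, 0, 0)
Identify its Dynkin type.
Compute the Cartan integers a_ij = 2(alpha_i, alpha_j)/(alpha_j, alpha_j); the resulting 7x7 Cartan matrix is
[[2, 0, 0, 0, 0, 0, -1], [0, 2, 0, 0, 0, 0, -1], [0, 0, 2, 0, 0, -1, -1], [0, 0, 0, 2, -1, -1, 0], [0, 0, 0, -1, 2, 0, 0], [0, 0, -1, -1, 0, 2, 0], [-1, -1, -1, 0, 0, 0, 2]].
All simple roots have the same length, so the diagram is simply laced. The associated Dynkin diagram is a chain of 5 nodes with a fork of two nodes at one end (D_7), so the type is D_7 (the algebra so(14)).

type D_7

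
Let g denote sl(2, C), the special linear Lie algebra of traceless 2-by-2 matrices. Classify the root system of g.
A1

This is sl(2), which has dimension 2^2 - 1 = 3 and rank 2 - 1 = 1 (a Cartan subalgebra is the diagonal traceless matrices). In the classification of classical Lie algebras, the special linear algebra sl(n+1) has type A_n; here n = 1, so the Dynkin diagram is a chain of 1 nodes with single edges (A_1). Hence the type is A_1.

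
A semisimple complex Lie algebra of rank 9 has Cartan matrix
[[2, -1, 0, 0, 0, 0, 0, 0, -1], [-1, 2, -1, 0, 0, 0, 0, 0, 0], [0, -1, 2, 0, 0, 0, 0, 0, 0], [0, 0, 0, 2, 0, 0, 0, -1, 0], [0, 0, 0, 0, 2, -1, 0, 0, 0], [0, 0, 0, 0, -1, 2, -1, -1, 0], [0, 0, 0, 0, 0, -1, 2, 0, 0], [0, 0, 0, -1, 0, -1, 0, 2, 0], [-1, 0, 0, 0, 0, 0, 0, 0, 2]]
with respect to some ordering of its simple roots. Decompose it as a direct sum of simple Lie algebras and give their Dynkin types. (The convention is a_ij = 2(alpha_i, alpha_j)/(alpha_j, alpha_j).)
The diagram associated to this matrix has two connected components: the simple roots {alpha_1, alpha_2, alpha_3, alpha_9} form a chain of 4 nodes with single edges (A_4), and {alpha_4, alpha_5, alpha_6, alpha_7, alpha_8} form a chain of 3 nodes with a fork of two nodes at one end (D_5). A semisimple Lie algebra decomposes uniquely as the direct sum of simple ideals, one per connected component of its Dynkin diagram, so g ≅ A_4 ⊕ D_5 (dimension 24 + 45 = 69).

A4 ⊕ D5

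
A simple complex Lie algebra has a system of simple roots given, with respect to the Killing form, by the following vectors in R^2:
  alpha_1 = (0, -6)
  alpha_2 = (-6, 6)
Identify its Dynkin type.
B2

Compute the Cartan integers a_ij = 2(alpha_i, alpha_j)/(alpha_j, alpha_j); the resulting 2x2 Cartan matrix is
[[2, -1], [-2, 2]].
The roots have two lengths (squared-length ratio 2:1); the short ones are alpha_{1}. The associated Dynkin diagram is a chain of 2 nodes with a double edge at one end; the terminal node there is the unique short simple root (B_2), so the type is B_2 (the algebra so(5)).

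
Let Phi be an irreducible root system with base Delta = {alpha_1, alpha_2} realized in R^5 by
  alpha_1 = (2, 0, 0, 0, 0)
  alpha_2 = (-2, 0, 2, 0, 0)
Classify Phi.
Compute the Cartan integers a_ij = 2(alpha_i, alpha_j)/(alpha_j, alpha_j); the resulting 2x2 Cartan matrix is
[[2, -1], [-2, 2]].
The roots have two lengths (squared-length ratio 2:1); the short ones are alpha_{1}. The associated Dynkin diagram is a chain of 2 nodes with a double edge at one end; the terminal node there is the unique short simple root (B_2), so the type is B_2 (the algebra so(5)).

B2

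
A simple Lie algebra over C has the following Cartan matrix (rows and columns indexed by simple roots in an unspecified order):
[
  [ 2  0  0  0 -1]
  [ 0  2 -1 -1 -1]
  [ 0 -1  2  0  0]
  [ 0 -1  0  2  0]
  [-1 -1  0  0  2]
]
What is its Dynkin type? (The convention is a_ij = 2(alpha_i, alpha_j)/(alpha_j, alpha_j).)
D5

The matrix has rank 5 with 2's on the diagonal. Reading the off-diagonal entries as Dynkin edges (a single edge where a_ij = a_ji = -1; a double or triple edge where a_ij * a_ji = 2 or 3), the diagram is a chain of 3 nodes with a fork of two nodes at one end (D_5). One simple-root ordering that puts it in standard form is (alpha_1, alpha_5, alpha_2, alpha_3, alpha_4). So the algebra is type D_5, i.e. so(10).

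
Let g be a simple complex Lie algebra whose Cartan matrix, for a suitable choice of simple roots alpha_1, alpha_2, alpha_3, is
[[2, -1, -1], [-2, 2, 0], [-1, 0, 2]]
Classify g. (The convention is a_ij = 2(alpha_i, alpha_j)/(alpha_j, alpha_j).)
C_3 (sp(6))

The matrix has rank 3 with 2's on the diagonal. Reading the off-diagonal entries as Dynkin edges (a single edge where a_ij = a_ji = -1; a double or triple edge where a_ij * a_ji = 2 or 3), the diagram is a chain of 3 nodes with a double edge at one end; the terminal node there is the unique long simple root (C_3). One simple-root ordering that puts it in standard form is (alpha_3, alpha_1, alpha_2). So the algebra is type C_3, i.e. sp(6).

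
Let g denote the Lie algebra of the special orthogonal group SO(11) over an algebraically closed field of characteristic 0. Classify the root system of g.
This is so(11) with 11 odd, which has dimension 11(11-1)/2 = 55 and rank (11-1)/2 = 5. In the classification of classical Lie algebras, the orthogonal algebra so(2n+1) in an odd number of variables has type B_n; here n = 5, so the Dynkin diagram is a chain of 5 nodes with a double edge at one end; the terminal node there is the unique short simple root (B_5). Hence the type is B_5.

type B_5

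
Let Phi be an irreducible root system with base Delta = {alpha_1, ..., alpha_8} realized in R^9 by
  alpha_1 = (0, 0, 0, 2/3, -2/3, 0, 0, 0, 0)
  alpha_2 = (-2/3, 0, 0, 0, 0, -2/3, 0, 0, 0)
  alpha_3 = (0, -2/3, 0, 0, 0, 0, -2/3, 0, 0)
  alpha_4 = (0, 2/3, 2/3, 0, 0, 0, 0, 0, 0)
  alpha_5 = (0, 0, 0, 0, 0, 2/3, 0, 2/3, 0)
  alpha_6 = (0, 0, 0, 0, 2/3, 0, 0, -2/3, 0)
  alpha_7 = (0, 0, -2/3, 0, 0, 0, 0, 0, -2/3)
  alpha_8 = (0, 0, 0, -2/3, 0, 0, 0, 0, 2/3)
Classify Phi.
type A_8

Compute the Cartan integers a_ij = 2(alpha_i, alpha_j)/(alpha_j, alpha_j); the resulting 8x8 Cartan matrix is
[[2, 0, 0, 0, 0, -1, 0, -1], [0, 2, 0, 0, -1, 0, 0, 0], [0, 0, 2, -1, 0, 0, 0, 0], [0, 0, -1, 2, 0, 0, -1, 0], [0, -1, 0, 0, 2, -1, 0, 0], [-1, 0, 0, 0, -1, 2, 0, 0], [0, 0, 0, -1, 0, 0, 2, -1], [-1, 0, 0, 0, 0, 0, -1, 2]].
All simple roots have the same length, so the diagram is simply laced. The associated Dynkin diagram is a chain of 8 nodes with single edges (A_8), so the type is A_8 (the algebra sl(9)).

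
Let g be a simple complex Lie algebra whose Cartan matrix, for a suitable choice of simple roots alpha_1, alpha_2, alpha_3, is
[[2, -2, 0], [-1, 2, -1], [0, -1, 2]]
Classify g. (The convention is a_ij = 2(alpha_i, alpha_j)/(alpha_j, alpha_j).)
The matrix has rank 3 with 2's on the diagonal. Reading the off-diagonal entries as Dynkin edges (a single edge where a_ij = a_ji = -1; a double or triple edge where a_ij * a_ji = 2 or 3), the diagram is a chain of 3 nodes with a double edge at one end; the terminal node there is the unique long simple root (C_3). One simple-root ordering that puts it in standard form is (alpha_3, alpha_2, alpha_1). So the algebra is type C_3, i.e. sp(6).

C_3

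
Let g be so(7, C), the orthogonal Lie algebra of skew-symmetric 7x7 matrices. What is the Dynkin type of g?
This is so(7) with 7 odd, which has dimension 7(7-1)/2 = 21 and rank (7-1)/2 = 3. In the classification of classical Lie algebras, the orthogonal algebra so(2n+1) in an odd number of variables has type B_n; here n = 3, so the Dynkin diagram is a chain of 3 nodes with a double edge at one end; the terminal node there is the unique short simple root (B_3). Hence the type is B_3.

B_3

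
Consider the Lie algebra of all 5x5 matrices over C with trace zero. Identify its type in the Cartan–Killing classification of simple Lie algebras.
This is sl(5), which has dimension 5^2 - 1 = 24 and rank 5 - 1 = 4 (a Cartan subalgebra is the diagonal traceless matrices). In the classification of classical Lie algebras, the special linear algebra sl(n+1) has type A_n; here n = 4, so the Dynkin diagram is a chain of 4 nodes with single edges (A_4). Hence the type is A_4.

type A_4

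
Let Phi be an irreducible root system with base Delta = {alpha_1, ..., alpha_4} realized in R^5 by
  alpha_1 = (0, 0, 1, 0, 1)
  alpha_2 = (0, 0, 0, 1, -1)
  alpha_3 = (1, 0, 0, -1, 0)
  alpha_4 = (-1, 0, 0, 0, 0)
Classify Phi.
B_4

Compute the Cartan integers a_ij = 2(alpha_i, alpha_j)/(alpha_j, alpha_j); the resulting 4x4 Cartan matrix is
[[2, -1, 0, 0], [-1, 2, -1, 0], [0, -1, 2, -2], [0, 0, -1, 2]].
The roots have two lengths (squared-length ratio 2:1); the short ones are alpha_{4}. The associated Dynkin diagram is a chain of 4 nodes with a double edge at one end; the terminal node there is the unique short simple root (B_4), so the type is B_4 (the algebra so(9)).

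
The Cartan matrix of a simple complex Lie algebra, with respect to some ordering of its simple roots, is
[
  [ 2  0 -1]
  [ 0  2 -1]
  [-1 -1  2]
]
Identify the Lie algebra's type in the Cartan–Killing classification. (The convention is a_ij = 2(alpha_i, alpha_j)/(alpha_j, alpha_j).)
type A_3

The matrix has rank 3 with 2's on the diagonal. Reading the off-diagonal entries as Dynkin edges (a single edge where a_ij = a_ji = -1; a double or triple edge where a_ij * a_ji = 2 or 3), the diagram is a chain of 3 nodes with single edges (A_3). One simple-root ordering that puts it in standard form is (alpha_1, alpha_3, alpha_2). So the algebra is type A_3, i.e. sl(4).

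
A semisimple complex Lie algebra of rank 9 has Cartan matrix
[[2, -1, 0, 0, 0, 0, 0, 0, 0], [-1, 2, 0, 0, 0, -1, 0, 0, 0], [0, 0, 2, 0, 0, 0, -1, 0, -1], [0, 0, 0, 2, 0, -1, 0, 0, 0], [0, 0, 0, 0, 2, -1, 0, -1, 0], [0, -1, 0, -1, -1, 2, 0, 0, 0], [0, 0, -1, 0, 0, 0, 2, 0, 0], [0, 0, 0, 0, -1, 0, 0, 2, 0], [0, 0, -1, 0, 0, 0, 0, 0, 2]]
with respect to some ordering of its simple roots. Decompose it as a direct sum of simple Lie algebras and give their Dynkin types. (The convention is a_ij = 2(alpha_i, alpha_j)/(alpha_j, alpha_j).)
A_3 (sl(4)) + E_6

The diagram associated to this matrix has two connected components: the simple roots {alpha_3, alpha_7, alpha_9} form a chain of 3 nodes with single edges (A_3), and {alpha_1, alpha_2, alpha_4, alpha_5, alpha_6, alpha_8} form a chain of 5 nodes with one extra node attached to the third node from one end (E_6). A semisimple Lie algebra decomposes uniquely as the direct sum of simple ideals, one per connected component of its Dynkin diagram, so g ≅ A_3 ⊕ E_6 (dimension 15 + 78 = 93).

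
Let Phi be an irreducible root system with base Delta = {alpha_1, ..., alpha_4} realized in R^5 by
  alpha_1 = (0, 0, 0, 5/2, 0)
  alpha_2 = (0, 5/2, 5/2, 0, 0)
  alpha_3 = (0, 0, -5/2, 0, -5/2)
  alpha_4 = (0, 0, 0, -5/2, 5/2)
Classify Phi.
B4

Compute the Cartan integers a_ij = 2(alpha_i, alpha_j)/(alpha_j, alpha_j); the resulting 4x4 Cartan matrix is
[[2, 0, 0, -1], [0, 2, -1, 0], [0, -1, 2, -1], [-2, 0, -1, 2]].
The roots have two lengths (squared-length ratio 2:1); the short ones are alpha_{1}. The associated Dynkin diagram is a chain of 4 nodes with a double edge at one end; the terminal node there is the unique short simple root (B_4), so the type is B_4 (the algebra so(9)).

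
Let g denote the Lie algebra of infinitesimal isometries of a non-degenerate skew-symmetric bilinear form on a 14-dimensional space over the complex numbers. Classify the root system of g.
C_7

This is sp(14), which has dimension 14(14+1)/2 = 105 and rank 14/2 = 7. In the classification of classical Lie algebras, the symplectic algebra sp(2n) has type C_n; here n = 7, so the Dynkin diagram is a chain of 7 nodes with a double edge at one end; the terminal node there is the unique long simple root (C_7). Hence the type is C_7.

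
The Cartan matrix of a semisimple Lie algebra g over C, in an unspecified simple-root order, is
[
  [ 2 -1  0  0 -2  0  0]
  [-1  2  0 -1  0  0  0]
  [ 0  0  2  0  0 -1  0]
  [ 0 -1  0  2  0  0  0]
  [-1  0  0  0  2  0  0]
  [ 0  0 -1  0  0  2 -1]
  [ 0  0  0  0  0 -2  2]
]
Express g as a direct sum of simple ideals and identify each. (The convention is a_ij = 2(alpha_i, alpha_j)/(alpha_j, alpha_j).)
type B_4 + type C_3

The diagram associated to this matrix has two connected components: the simple roots {alpha_1, alpha_2, alpha_4, alpha_5} form a chain of 4 nodes with a double edge at one end; the terminal node there is the unique short simple root (B_4), and {alpha_3, alpha_6, alpha_7} form a chain of 3 nodes with a double edge at one end; the terminal node there is the unique long simple root (C_3). A semisimple Lie algebra decomposes uniquely as the direct sum of simple ideals, one per connected component of its Dynkin diagram, so g ≅ B_4 ⊕ C_3 (dimension 36 + 21 = 57).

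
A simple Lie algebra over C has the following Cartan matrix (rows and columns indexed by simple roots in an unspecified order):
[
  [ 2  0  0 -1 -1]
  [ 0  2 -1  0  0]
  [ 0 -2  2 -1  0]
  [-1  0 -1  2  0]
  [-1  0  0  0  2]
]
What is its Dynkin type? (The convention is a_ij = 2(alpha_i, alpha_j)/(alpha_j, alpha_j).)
The matrix has rank 5 with 2's on the diagonal. Reading the off-diagonal entries as Dynkin edges (a single edge where a_ij = a_ji = -1; a double or triple edge where a_ij * a_ji = 2 or 3), the diagram is a chain of 5 nodes with a double edge at one end; the terminal node there is the unique short simple root (B_5). One simple-root ordering that puts it in standard form is (alpha_5, alpha_1, alpha_4, alpha_3, alpha_2). So the algebra is type B_5, i.e. so(11).

type B_5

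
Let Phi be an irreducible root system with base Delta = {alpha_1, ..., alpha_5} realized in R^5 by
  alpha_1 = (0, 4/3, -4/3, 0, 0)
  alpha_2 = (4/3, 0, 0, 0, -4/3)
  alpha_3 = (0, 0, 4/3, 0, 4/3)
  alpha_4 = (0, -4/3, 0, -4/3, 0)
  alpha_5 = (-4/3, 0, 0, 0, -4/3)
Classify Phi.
Compute the Cartan integers a_ij = 2(alpha_i, alpha_j)/(alpha_j, alpha_j); the resulting 5x5 Cartan matrix is
[[2, 0, -1, -1, 0], [0, 2, -1, 0, 0], [-1, -1, 2, 0, -1], [-1, 0, 0, 2, 0], [0, 0, -1, 0, 2]].
All simple roots have the same length, so the diagram is simply laced. The associated Dynkin diagram is a chain of 3 nodes with a fork of two nodes at one end (D_5), so the type is D_5 (the algebra so(10)).

type D_5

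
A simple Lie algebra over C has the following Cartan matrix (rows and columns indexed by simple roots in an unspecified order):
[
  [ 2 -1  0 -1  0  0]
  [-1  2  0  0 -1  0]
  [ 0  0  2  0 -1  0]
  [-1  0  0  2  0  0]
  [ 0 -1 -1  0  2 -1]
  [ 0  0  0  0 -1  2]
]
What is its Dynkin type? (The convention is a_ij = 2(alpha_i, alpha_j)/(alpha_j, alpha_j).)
The matrix has rank 6 with 2's on the diagonal. Reading the off-diagonal entries as Dynkin edges (a single edge where a_ij = a_ji = -1; a double or triple edge where a_ij * a_ji = 2 or 3), the diagram is a chain of 4 nodes with a fork of two nodes at one end (D_6). One simple-root ordering that puts it in standard form is (alpha_4, alpha_1, alpha_2, alpha_5, alpha_6, alpha_3). So the algebra is type D_6, i.e. so(12).

D6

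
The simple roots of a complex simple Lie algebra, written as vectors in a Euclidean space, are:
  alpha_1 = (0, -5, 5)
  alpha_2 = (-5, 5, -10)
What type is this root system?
Compute the Cartan integers a_ij = 2(alpha_i, alpha_j)/(alpha_j, alpha_j); the resulting 2x2 Cartan matrix is
[[2, -1], [-3, 2]].
The roots have two lengths (squared-length ratio 3:1); the short ones are alpha_{1}. The associated Dynkin diagram is two nodes joined by a triple edge (G_2), so the type is G_2.

G_2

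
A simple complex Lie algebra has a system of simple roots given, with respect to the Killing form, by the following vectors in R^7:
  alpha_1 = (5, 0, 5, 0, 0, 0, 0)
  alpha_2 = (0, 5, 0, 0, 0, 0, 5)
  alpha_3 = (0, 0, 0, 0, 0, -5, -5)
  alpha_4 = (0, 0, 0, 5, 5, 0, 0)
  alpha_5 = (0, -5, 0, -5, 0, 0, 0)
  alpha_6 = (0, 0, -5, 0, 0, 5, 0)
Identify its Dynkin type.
A_6

Compute the Cartan integers a_ij = 2(alpha_i, alpha_j)/(alpha_j, alpha_j); the resulting 6x6 Cartan matrix is
[[2, 0, 0, 0, 0, -1], [0, 2, -1, 0, -1, 0], [0, -1, 2, 0, 0, -1], [0, 0, 0, 2, -1, 0], [0, -1, 0, -1, 2, 0], [-1, 0, -1, 0, 0, 2]].
All simple roots have the same length, so the diagram is simply laced. The associated Dynkin diagram is a chain of 6 nodes with single edges (A_6), so the type is A_6 (the algebra sl(7)).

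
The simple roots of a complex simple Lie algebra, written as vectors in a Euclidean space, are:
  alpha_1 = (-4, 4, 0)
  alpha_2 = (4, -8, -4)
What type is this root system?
type G_2

Compute the Cartan integers a_ij = 2(alpha_i, alpha_j)/(alpha_j, alpha_j); the resulting 2x2 Cartan matrix is
[[2, -1], [-3, 2]].
The roots have two lengths (squared-length ratio 3:1); the short ones are alpha_{1}. The associated Dynkin diagram is two nodes joined by a triple edge (G_2), so the type is G_2.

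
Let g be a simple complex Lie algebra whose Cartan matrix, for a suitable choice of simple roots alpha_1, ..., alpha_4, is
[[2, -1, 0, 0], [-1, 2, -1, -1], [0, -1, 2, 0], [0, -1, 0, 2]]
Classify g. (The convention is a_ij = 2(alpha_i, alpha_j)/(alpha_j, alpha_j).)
The matrix has rank 4 with 2's on the diagonal. Reading the off-diagonal entries as Dynkin edges (a single edge where a_ij = a_ji = -1; a double or triple edge where a_ij * a_ji = 2 or 3), the diagram is a chain of 2 nodes with a fork of two nodes at one end (D_4). One simple-root ordering that puts it in standard form is (alpha_3, alpha_2, alpha_4, alpha_1). So the algebra is type D_4, i.e. so(8).

D4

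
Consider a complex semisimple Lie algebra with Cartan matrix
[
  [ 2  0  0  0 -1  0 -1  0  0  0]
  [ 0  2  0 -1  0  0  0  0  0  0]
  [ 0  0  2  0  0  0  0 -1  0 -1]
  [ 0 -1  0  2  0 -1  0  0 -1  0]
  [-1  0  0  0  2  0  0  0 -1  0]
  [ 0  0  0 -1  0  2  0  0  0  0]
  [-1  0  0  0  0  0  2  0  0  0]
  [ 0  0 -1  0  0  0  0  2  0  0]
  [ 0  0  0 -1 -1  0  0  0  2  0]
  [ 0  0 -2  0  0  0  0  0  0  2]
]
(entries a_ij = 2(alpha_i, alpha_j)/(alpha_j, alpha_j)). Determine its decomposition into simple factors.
C_3 + D_7

The diagram associated to this matrix has two connected components: the simple roots {alpha_3, alpha_8, alpha_10} form a chain of 3 nodes with a double edge at one end; the terminal node there is the unique long simple root (C_3), and {alpha_1, alpha_2, alpha_4, alpha_5, alpha_6, alpha_7, alpha_9} form a chain of 5 nodes with a fork of two nodes at one end (D_7). A semisimple Lie algebra decomposes uniquely as the direct sum of simple ideals, one per connected component of its Dynkin diagram, so g ≅ C_3 ⊕ D_7 (dimension 21 + 91 = 112).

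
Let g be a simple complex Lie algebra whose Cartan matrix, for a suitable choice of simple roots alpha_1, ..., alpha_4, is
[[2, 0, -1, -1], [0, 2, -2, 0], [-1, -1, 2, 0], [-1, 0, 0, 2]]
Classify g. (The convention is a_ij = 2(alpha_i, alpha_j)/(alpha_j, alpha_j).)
The matrix has rank 4 with 2's on the diagonal. Reading the off-diagonal entries as Dynkin edges (a single edge where a_ij = a_ji = -1; a double or triple edge where a_ij * a_ji = 2 or 3), the diagram is a chain of 4 nodes with a double edge at one end; the terminal node there is the unique long simple root (C_4). One simple-root ordering that puts it in standard form is (alpha_4, alpha_1, alpha_3, alpha_2). So the algebra is type C_4, i.e. sp(8).

C4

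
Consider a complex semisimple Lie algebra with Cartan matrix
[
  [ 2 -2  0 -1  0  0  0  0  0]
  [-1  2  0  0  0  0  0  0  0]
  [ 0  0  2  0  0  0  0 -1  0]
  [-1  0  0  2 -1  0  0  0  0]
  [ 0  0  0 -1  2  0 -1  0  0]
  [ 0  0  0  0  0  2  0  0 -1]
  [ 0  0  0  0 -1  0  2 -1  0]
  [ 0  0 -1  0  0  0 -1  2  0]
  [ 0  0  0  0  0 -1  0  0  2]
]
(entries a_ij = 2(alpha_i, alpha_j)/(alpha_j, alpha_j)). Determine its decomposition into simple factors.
The diagram associated to this matrix has two connected components: the simple roots {alpha_6, alpha_9} form a chain of 2 nodes with single edges (A_2), and {alpha_1, alpha_2, alpha_3, alpha_4, alpha_5, alpha_7, alpha_8} form a chain of 7 nodes with a double edge at one end; the terminal node there is the unique short simple root (B_7). A semisimple Lie algebra decomposes uniquely as the direct sum of simple ideals, one per connected component of its Dynkin diagram, so g ≅ A_2 ⊕ B_7 (dimension 8 + 105 = 113).

A_2 (sl(3)) ⊕ B_7 (so(15))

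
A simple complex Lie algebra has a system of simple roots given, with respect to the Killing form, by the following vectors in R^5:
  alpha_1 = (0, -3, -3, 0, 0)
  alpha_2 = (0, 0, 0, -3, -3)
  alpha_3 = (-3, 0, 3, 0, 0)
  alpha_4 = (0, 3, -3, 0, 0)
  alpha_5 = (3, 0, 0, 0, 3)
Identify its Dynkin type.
Compute the Cartan integers a_ij = 2(alpha_i, alpha_j)/(alpha_j, alpha_j); the resulting 5x5 Cartan matrix is
[[2, 0, -1, 0, 0], [0, 2, 0, 0, -1], [-1, 0, 2, -1, -1], [0, 0, -1, 2, 0], [0, -1, -1, 0, 2]].
All simple roots have the same length, so the diagram is simply laced. The associated Dynkin diagram is a chain of 3 nodes with a fork of two nodes at one end (D_5), so the type is D_5 (the algebra so(10)).

D_5 (so(10))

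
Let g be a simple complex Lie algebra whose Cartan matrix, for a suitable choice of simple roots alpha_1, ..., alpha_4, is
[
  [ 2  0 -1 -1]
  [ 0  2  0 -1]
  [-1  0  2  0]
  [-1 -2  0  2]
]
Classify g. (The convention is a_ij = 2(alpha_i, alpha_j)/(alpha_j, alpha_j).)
The matrix has rank 4 with 2's on the diagonal. Reading the off-diagonal entries as Dynkin edges (a single edge where a_ij = a_ji = -1; a double or triple edge where a_ij * a_ji = 2 or 3), the diagram is a chain of 4 nodes with a double edge at one end; the terminal node there is the unique short simple root (B_4). One simple-root ordering that puts it in standard form is (alpha_3, alpha_1, alpha_4, alpha_2). So the algebra is type B_4, i.e. so(9).

B_4 (so(9))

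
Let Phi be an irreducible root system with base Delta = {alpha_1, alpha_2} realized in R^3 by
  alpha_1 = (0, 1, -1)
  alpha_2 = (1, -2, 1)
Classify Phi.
type G_2

Compute the Cartan integers a_ij = 2(alpha_i, alpha_j)/(alpha_j, alpha_j); the resulting 2x2 Cartan matrix is
[[2, -1], [-3, 2]].
The roots have two lengths (squared-length ratio 3:1); the short ones are alpha_{1}. The associated Dynkin diagram is two nodes joined by a triple edge (G_2), so the type is G_2.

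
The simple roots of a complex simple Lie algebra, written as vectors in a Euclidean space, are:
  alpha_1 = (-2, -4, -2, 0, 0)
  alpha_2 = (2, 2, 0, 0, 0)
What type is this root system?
type G_2

Compute the Cartan integers a_ij = 2(alpha_i, alpha_j)/(alpha_j, alpha_j); the resulting 2x2 Cartan matrix is
[[2, -3], [-1, 2]].
The roots have two lengths (squared-length ratio 3:1); the short ones are alpha_{2}. The associated Dynkin diagram is two nodes joined by a triple edge (G_2), so the type is G_2.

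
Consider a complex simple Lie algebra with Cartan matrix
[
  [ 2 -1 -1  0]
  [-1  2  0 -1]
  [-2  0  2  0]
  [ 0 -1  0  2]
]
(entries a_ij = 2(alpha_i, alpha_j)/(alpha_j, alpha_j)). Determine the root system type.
C4

The matrix has rank 4 with 2's on the diagonal. Reading the off-diagonal entries as Dynkin edges (a single edge where a_ij = a_ji = -1; a double or triple edge where a_ij * a_ji = 2 or 3), the diagram is a chain of 4 nodes with a double edge at one end; the terminal node there is the unique long simple root (C_4). One simple-root ordering that puts it in standard form is (alpha_4, alpha_2, alpha_1, alpha_3). So the algebra is type C_4, i.e. sp(8).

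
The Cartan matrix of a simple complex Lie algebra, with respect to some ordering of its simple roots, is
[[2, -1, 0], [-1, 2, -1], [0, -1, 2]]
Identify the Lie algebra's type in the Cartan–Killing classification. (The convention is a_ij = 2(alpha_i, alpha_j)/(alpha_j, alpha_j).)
A_3 (sl(4))

The matrix has rank 3 with 2's on the diagonal. Reading the off-diagonal entries as Dynkin edges (a single edge where a_ij = a_ji = -1; a double or triple edge where a_ij * a_ji = 2 or 3), the diagram is a chain of 3 nodes with single edges (A_3). One simple-root ordering that puts it in standard form is (alpha_3, alpha_2, alpha_1). So the algebra is type A_3, i.e. sl(4).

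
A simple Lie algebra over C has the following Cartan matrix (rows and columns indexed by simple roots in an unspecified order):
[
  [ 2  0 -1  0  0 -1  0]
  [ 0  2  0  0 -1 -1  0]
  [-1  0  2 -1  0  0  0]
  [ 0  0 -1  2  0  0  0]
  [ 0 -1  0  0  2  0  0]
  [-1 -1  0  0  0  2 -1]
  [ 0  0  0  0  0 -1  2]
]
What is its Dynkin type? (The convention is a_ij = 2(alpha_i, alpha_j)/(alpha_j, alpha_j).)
type E_7

The matrix has rank 7 with 2's on the diagonal. Reading the off-diagonal entries as Dynkin edges (a single edge where a_ij = a_ji = -1; a double or triple edge where a_ij * a_ji = 2 or 3), the diagram is a chain of 6 nodes with one extra node attached to the third node from one end (E_7). One simple-root ordering that puts it in standard form is (alpha_5, alpha_7, alpha_2, alpha_6, alpha_1, alpha_3, alpha_4). So the algebra is type E_7.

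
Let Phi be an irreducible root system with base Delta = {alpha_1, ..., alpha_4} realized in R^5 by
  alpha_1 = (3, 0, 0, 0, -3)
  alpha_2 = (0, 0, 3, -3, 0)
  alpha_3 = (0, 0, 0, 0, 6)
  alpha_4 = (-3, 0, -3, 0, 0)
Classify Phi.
Compute the Cartan integers a_ij = 2(alpha_i, alpha_j)/(alpha_j, alpha_j); the resulting 4x4 Cartan matrix is
[[2, 0, -1, -1], [0, 2, 0, -1], [-2, 0, 2, 0], [-1, -1, 0, 2]].
The roots have two lengths (squared-length ratio 2:1); the short ones are alpha_{1,2,4}. The associated Dynkin diagram is a chain of 4 nodes with a double edge at one end; the terminal node there is the unique long simple root (C_4), so the type is C_4 (the algebra sp(8)).

type C_4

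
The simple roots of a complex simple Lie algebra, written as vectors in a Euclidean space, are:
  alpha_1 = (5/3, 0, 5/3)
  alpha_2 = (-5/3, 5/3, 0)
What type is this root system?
Compute the Cartan integers a_ij = 2(alpha_i, alpha_j)/(alpha_j, alpha_j); the resulting 2x2 Cartan matrix is
[[2, -1], [-1, 2]].
All simple roots have the same length, so the diagram is simply laced. The associated Dynkin diagram is a chain of 2 nodes with single edges (A_2), so the type is A_2 (the algebra sl(3)).

type A_2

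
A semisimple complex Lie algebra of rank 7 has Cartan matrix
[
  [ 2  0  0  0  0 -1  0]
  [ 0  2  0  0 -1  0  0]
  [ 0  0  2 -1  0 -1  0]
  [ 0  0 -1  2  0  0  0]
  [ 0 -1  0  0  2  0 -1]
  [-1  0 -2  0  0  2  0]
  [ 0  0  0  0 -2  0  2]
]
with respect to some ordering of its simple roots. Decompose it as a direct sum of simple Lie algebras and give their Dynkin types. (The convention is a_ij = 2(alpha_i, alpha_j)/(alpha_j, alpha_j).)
The diagram associated to this matrix has two connected components: the simple roots {alpha_2, alpha_5, alpha_7} form a chain of 3 nodes with a double edge at one end; the terminal node there is the unique long simple root (C_3), and {alpha_1, alpha_3, alpha_4, alpha_6} form a chain of 4 nodes with a double edge between the middle two (F_4). A semisimple Lie algebra decomposes uniquely as the direct sum of simple ideals, one per connected component of its Dynkin diagram, so g ≅ C_3 ⊕ F_4 (dimension 21 + 52 = 73).

C3 ⊕ F4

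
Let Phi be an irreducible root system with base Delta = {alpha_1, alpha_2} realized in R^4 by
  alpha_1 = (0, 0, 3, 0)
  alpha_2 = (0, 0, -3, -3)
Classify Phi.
Compute the Cartan integers a_ij = 2(alpha_i, alpha_j)/(alpha_j, alpha_j); the resulting 2x2 Cartan matrix is
[[2, -1], [-2, 2]].
The roots have two lengths (squared-length ratio 2:1); the short ones are alpha_{1}. The associated Dynkin diagram is a chain of 2 nodes with a double edge at one end; the terminal node there is the unique short simple root (B_2), so the type is B_2 (the algebra so(5)).

type B_2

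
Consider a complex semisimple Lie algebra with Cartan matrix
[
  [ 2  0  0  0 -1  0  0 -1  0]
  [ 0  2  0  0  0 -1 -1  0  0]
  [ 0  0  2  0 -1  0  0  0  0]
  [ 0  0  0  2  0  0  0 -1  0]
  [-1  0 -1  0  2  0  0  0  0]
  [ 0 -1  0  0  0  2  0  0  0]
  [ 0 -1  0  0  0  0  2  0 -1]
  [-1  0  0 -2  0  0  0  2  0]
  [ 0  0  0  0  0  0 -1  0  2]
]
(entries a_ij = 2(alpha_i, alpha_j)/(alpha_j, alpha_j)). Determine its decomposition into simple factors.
The diagram associated to this matrix has two connected components: the simple roots {alpha_2, alpha_6, alpha_7, alpha_9} form a chain of 4 nodes with single edges (A_4), and {alpha_1, alpha_3, alpha_4, alpha_5, alpha_8} form a chain of 5 nodes with a double edge at one end; the terminal node there is the unique short simple root (B_5). A semisimple Lie algebra decomposes uniquely as the direct sum of simple ideals, one per connected component of its Dynkin diagram, so g ≅ A_4 ⊕ B_5 (dimension 24 + 55 = 79).

A_4 + B_5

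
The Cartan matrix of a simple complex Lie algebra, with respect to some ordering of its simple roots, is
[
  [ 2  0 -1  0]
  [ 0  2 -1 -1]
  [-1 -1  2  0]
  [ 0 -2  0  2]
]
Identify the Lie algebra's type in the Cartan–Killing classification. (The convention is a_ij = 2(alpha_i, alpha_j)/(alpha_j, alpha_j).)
C_4

The matrix has rank 4 with 2's on the diagonal. Reading the off-diagonal entries as Dynkin edges (a single edge where a_ij = a_ji = -1; a double or triple edge where a_ij * a_ji = 2 or 3), the diagram is a chain of 4 nodes with a double edge at one end; the terminal node there is the unique long simple root (C_4). One simple-root ordering that puts it in standard form is (alpha_1, alpha_3, alpha_2, alpha_4). So the algebra is type C_4, i.e. sp(8).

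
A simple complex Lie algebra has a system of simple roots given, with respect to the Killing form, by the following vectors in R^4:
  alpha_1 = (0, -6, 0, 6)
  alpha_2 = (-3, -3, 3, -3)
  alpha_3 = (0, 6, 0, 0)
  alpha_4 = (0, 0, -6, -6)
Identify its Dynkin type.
Compute the Cartan integers a_ij = 2(alpha_i, alpha_j)/(alpha_j, alpha_j); the resulting 4x4 Cartan matrix is
[[2, 0, -2, -1], [0, 2, -1, 0], [-1, -1, 2, 0], [-1, 0, 0, 2]].
The roots have two lengths (squared-length ratio 2:1); the short ones are alpha_{2,3}. The associated Dynkin diagram is a chain of 4 nodes with a double edge between the middle two (F_4), so the type is F_4.

F_4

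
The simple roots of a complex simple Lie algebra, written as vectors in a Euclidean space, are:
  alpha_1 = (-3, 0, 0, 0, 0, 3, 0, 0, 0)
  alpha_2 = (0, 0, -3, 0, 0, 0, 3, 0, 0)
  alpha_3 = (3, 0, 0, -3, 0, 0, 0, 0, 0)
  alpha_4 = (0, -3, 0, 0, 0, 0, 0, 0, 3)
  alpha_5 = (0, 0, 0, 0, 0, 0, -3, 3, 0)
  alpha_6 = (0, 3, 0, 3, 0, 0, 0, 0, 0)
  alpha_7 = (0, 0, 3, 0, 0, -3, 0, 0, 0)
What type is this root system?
Compute the Cartan integers a_ij = 2(alpha_i, alpha_j)/(alpha_j, alpha_j); the resulting 7x7 Cartan matrix is
[[2, 0, -1, 0, 0, 0, -1], [0, 2, 0, 0, -1, 0, -1], [-1, 0, 2, 0, 0, -1, 0], [0, 0, 0, 2, 0, -1, 0], [0, -1, 0, 0, 2, 0, 0], [0, 0, -1, -1, 0, 2, 0], [-1, -1, 0, 0, 0, 0, 2]].
All simple roots have the same length, so the diagram is simply laced. The associated Dynkin diagram is a chain of 7 nodes with single edges (A_7), so the type is A_7 (the algebra sl(8)).

A_7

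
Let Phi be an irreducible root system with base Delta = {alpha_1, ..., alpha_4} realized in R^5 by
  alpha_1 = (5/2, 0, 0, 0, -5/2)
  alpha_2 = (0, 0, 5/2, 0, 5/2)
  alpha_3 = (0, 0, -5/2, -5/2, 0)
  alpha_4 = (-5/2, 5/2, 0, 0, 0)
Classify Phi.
Compute the Cartan integers a_ij = 2(alpha_i, alpha_j)/(alpha_j, alpha_j); the resulting 4x4 Cartan matrix is
[[2, -1, 0, -1], [-1, 2, -1, 0], [0, -1, 2, 0], [-1, 0, 0, 2]].
All simple roots have the same length, so the diagram is simply laced. The associated Dynkin diagram is a chain of 4 nodes with single edges (A_4), so the type is A_4 (the algebra sl(5)).

A4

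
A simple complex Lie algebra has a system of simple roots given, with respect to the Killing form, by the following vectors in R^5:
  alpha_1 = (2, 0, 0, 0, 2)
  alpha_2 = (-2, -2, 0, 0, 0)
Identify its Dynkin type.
A2

Compute the Cartan integers a_ij = 2(alpha_i, alpha_j)/(alpha_j, alpha_j); the resulting 2x2 Cartan matrix is
[[2, -1], [-1, 2]].
All simple roots have the same length, so the diagram is simply laced. The associated Dynkin diagram is a chain of 2 nodes with single edges (A_2), so the type is A_2 (the algebra sl(3)).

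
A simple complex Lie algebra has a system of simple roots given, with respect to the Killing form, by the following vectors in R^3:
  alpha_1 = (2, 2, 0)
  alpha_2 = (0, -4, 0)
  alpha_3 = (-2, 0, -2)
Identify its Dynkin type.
Compute the Cartan integers a_ij = 2(alpha_i, alpha_j)/(alpha_j, alpha_j); the resulting 3x3 Cartan matrix is
[[2, -1, -1], [-2, 2, 0], [-1, 0, 2]].
The roots have two lengths (squared-length ratio 2:1); the short ones are alpha_{1,3}. The associated Dynkin diagram is a chain of 3 nodes with a double edge at one end; the terminal node there is the unique long simple root (C_3), so the type is C_3 (the algebra sp(6)).

type C_3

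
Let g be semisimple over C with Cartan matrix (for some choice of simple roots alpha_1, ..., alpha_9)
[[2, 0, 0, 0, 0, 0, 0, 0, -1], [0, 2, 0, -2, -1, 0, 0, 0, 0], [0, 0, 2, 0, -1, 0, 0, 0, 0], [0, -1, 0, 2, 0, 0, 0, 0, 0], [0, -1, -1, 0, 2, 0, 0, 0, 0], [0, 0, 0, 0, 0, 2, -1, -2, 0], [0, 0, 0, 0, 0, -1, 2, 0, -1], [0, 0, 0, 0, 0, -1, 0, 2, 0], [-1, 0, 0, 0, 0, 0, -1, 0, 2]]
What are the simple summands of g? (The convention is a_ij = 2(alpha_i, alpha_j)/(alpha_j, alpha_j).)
The diagram associated to this matrix has two connected components: the simple roots {alpha_2, alpha_3, alpha_4, alpha_5} form a chain of 4 nodes with a double edge at one end; the terminal node there is the unique short simple root (B_4), and {alpha_1, alpha_6, alpha_7, alpha_8, alpha_9} form a chain of 5 nodes with a double edge at one end; the terminal node there is the unique short simple root (B_5). A semisimple Lie algebra decomposes uniquely as the direct sum of simple ideals, one per connected component of its Dynkin diagram, so g ≅ B_4 ⊕ B_5 (dimension 36 + 55 = 91).

type B_4 + type B_5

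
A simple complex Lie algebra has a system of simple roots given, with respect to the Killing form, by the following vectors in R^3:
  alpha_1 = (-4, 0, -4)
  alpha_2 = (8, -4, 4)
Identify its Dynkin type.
Compute the Cartan integers a_ij = 2(alpha_i, alpha_j)/(alpha_j, alpha_j); the resulting 2x2 Cartan matrix is
[[2, -1], [-3, 2]].
The roots have two lengths (squared-length ratio 3:1); the short ones are alpha_{1}. The associated Dynkin diagram is two nodes joined by a triple edge (G_2), so the type is G_2.

G_2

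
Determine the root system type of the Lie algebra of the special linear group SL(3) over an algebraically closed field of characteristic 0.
This is sl(3), which has dimension 3^2 - 1 = 8 and rank 3 - 1 = 2 (a Cartan subalgebra is the diagonal traceless matrices). In the classification of classical Lie algebras, the special linear algebra sl(n+1) has type A_n; here n = 2, so the Dynkin diagram is a chain of 2 nodes with single edges (A_2). Hence the type is A_2.

A_2 (sl(3))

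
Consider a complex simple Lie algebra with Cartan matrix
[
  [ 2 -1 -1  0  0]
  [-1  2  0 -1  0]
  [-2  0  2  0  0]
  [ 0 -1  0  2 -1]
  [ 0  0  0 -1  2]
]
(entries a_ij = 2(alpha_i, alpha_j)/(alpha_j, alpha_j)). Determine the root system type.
C5

The matrix has rank 5 with 2's on the diagonal. Reading the off-diagonal entries as Dynkin edges (a single edge where a_ij = a_ji = -1; a double or triple edge where a_ij * a_ji = 2 or 3), the diagram is a chain of 5 nodes with a double edge at one end; the terminal node there is the unique long simple root (C_5). One simple-root ordering that puts it in standard form is (alpha_5, alpha_4, alpha_2, alpha_1, alpha_3). So the algebra is type C_5, i.e. sp(10).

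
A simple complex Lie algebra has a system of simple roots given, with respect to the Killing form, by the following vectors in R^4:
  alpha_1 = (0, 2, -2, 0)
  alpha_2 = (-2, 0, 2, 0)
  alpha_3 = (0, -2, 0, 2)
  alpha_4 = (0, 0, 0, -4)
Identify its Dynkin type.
Compute the Cartan integers a_ij = 2(alpha_i, alpha_j)/(alpha_j, alpha_j); the resulting 4x4 Cartan matrix is
[[2, -1, -1, 0], [-1, 2, 0, 0], [-1, 0, 2, -1], [0, 0, -2, 2]].
The roots have two lengths (squared-length ratio 2:1); the short ones are alpha_{1,2,3}. The associated Dynkin diagram is a chain of 4 nodes with a double edge at one end; the terminal node there is the unique long simple root (C_4), so the type is C_4 (the algebra sp(8)).

type C_4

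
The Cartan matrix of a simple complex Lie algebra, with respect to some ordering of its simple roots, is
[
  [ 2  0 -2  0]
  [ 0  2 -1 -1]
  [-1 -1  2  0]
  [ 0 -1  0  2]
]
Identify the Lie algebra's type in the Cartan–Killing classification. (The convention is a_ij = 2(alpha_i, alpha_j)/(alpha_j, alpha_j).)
C_4

The matrix has rank 4 with 2's on the diagonal. Reading the off-diagonal entries as Dynkin edges (a single edge where a_ij = a_ji = -1; a double or triple edge where a_ij * a_ji = 2 or 3), the diagram is a chain of 4 nodes with a double edge at one end; the terminal node there is the unique long simple root (C_4). One simple-root ordering that puts it in standard form is (alpha_4, alpha_2, alpha_3, alpha_1). So the algebra is type C_4, i.e. sp(8).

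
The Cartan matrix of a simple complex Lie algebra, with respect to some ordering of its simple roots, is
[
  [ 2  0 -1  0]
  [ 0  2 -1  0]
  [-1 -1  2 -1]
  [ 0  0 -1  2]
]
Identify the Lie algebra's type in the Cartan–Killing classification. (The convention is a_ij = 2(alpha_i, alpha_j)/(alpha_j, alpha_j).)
The matrix has rank 4 with 2's on the diagonal. Reading the off-diagonal entries as Dynkin edges (a single edge where a_ij = a_ji = -1; a double or triple edge where a_ij * a_ji = 2 or 3), the diagram is a chain of 2 nodes with a fork of two nodes at one end (D_4). One simple-root ordering that puts it in standard form is (alpha_1, alpha_3, alpha_4, alpha_2). So the algebra is type D_4, i.e. so(8).

type D_4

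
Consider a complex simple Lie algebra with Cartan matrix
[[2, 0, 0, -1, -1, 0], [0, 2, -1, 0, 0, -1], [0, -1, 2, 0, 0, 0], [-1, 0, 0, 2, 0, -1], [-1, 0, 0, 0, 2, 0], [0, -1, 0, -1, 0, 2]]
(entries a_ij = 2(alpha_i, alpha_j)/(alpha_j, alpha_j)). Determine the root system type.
The matrix has rank 6 with 2's on the diagonal. Reading the off-diagonal entries as Dynkin edges (a single edge where a_ij = a_ji = -1; a double or triple edge where a_ij * a_ji = 2 or 3), the diagram is a chain of 6 nodes with single edges (A_6). One simple-root ordering that puts it in standard form is (alpha_3, alpha_2, alpha_6, alpha_4, alpha_1, alpha_5). So the algebra is type A_6, i.e. sl(7).

A_6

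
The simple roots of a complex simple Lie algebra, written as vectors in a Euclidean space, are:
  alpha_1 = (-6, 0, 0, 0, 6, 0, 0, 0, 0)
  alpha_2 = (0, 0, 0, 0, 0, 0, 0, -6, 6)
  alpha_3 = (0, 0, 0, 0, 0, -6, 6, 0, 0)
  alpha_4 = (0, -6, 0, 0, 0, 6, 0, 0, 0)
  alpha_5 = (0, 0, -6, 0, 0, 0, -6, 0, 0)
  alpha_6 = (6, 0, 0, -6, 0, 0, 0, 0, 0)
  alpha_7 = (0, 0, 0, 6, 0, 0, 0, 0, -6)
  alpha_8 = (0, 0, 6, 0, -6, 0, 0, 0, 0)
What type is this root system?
Compute the Cartan integers a_ij = 2(alpha_i, alpha_j)/(alpha_j, alpha_j); the resulting 8x8 Cartan matrix is
[[2, 0, 0, 0, 0, -1, 0, -1], [0, 2, 0, 0, 0, 0, -1, 0], [0, 0, 2, -1, -1, 0, 0, 0], [0, 0, -1, 2, 0, 0, 0, 0], [0, 0, -1, 0, 2, 0, 0, -1], [-1, 0, 0, 0, 0, 2, -1, 0], [0, -1, 0, 0, 0, -1, 2, 0], [-1, 0, 0, 0, -1, 0, 0, 2]].
All simple roots have the same length, so the diagram is simply laced. The associated Dynkin diagram is a chain of 8 nodes with single edges (A_8), so the type is A_8 (the algebra sl(9)).

A_8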